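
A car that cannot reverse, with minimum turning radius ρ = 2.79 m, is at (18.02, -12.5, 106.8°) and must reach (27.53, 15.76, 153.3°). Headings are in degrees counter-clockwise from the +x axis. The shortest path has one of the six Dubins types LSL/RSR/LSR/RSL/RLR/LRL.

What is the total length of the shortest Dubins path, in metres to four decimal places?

31.3183 m

Let ψ = atan2(Δy, Δx) = atan2(28.26, 9.51) = 71.4010° be the start→goal bearing.
Normalize: d = |goal − start| / ρ = 29.817238/2.79 = 10.687182, α = (θ_start − ψ) mod 360° = 35.3990° = 0.617829 rad, β = (θ_goal − ψ) mod 360° = 81.8990° = 1.429407 rad.
Common terms: sin α = 0.579267, cos α = 0.815138, sin β = 0.990021, cos β = 0.140918, cos(α−β) = 0.688355, d² = 114.215863. Work in radians in the unit-radius frame; every candidate has L = ρ·(t + p + q).
LSL: p² = 2 + d² − 2cos(α−β) + 2d(sin α − sin β) = 106.059547; p = √p² = 10.298522; φ = atan2(cos β − cos α, d + sin α − sin β) = -0.065514 rad; t = (φ − α) mod 2π = 5.599841 rad, q = (β − φ) mod 2π = 1.494922 rad → L = 2.79·(5.599841 + 10.298522 + 1.494922) = 2.79·17.393285 = 48.527265 m
RSR: p² = 2 + d² − 2cos(α−β) + 2d(sin β − sin α) = 123.618761; p = √p² = 11.118397; φ = atan2(cos α − cos β, d − sin α + sin β) = 0.060677 rad; t = (α − φ) mod 2π = 0.557152 rad, q = (φ − β) mod 2π = 4.914455 rad → L = 2.79·(0.557152 + 11.118397 + 4.914455) = 2.79·16.590005 = 46.286113 m
LSR: p² = d² − 2 + 2cos(α−β) + 2d(sin α + sin β) = 147.135114; p = √p² = 12.129926; φ = atan2(−cos α − cos β, d + sin α + sin β) − atan2(−2, p) = 0.085565 rad; t = (φ − α) mod 2π = 5.750921 rad, q = (φ − β) mod 2π = 4.939343 rad → L = 2.79·(5.750921 + 12.129926 + 4.939343) = 2.79·22.820190 = 63.668329 m
RSL: p² = d² − 2 + 2cos(α−β) − 2d(sin α + sin β) = 80.050030; p = √p² = 8.947068; φ = atan2(cos α + cos β, d − sin α − sin β) − atan2(2, p) = -0.115448 rad; t = (α − φ) mod 2π = 0.733278 rad, q = (β − φ) mod 2π = 1.544856 rad → L = 2.79·(0.733278 + 8.947068 + 1.544856) = 2.79·11.225202 = 31.318312 m
RLR: c = (6 − d² + 2cos(α−β) + 2d(sin α − sin β))/8 = -14.452345, |c| > 1 → infeasible
LRL: c = (6 − d² + 2cos(α−β) − 2d(sin α − sin β))/8 = -12.257443, |c| > 1 → infeasible
Shortest: RSL with L = 31.318312 m ≈ 31.3183 m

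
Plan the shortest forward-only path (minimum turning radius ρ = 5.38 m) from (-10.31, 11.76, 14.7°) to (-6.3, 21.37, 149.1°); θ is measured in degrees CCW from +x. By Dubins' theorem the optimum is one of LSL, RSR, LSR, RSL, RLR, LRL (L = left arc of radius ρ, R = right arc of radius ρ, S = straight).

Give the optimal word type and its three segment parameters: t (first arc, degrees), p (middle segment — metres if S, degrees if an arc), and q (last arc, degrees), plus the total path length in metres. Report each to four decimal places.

RLR: t = 50.6643°, p = 220.8237°, q = 35.7595°, L = 28.8501 m

Let ψ = atan2(Δy, Δx) = atan2(9.61, 4.01) = 67.3505° be the start→goal bearing.
Normalize: d = |goal − start| / ρ = 10.413078/5.38 = 1.935516, α = (θ_start − ψ) mod 360° = 307.3495° = 5.364261 rad, β = (θ_goal − ψ) mod 360° = 81.7495° = 1.426798 rad.
Common terms: sin α = -0.794950, cos α = 0.606675, sin β = 0.989650, cos β = 0.143501, cos(α−β) = -0.699663, d² = 3.746224. Work in radians in the unit-radius frame; every candidate has L = ρ·(t + p + q).
LSL: p² = 2 + d² − 2cos(α−β) + 2d(sin α − sin β) = 0.237306; p = √p² = 0.487141; φ = atan2(cos β − cos α, d + sin α − sin β) = -1.255813 rad; t = (φ − α) mod 2π = 5.946297 rad, q = (β − φ) mod 2π = 2.682611 rad → L = 5.38·(5.946297 + 0.487141 + 2.682611) = 5.38·9.116048 = 49.044340 m
RSR: p² = 2 + d² − 2cos(α−β) + 2d(sin β − sin α) = 14.053795; p = √p² = 3.748839; φ = atan2(cos α − cos β, d − sin α + sin β) = 0.123868 rad; t = (α − φ) mod 2π = 5.240393 rad, q = (φ − β) mod 2π = 4.980255 rad → L = 5.38·(5.240393 + 3.748839 + 4.980255) = 5.38·13.969487 = 75.155841 m
LSR: p² = d² − 2 + 2cos(α−β) + 2d(sin α + sin β) = 1.100589; p = √p² = 1.049089; φ = atan2(−cos α − cos β, d + sin α + sin β) − atan2(−2, p) = 0.749109 rad; t = (φ − α) mod 2π = 1.668033 rad, q = (φ − β) mod 2π = 5.605496 rad → L = 5.38·(1.668033 + 1.049089 + 5.605496) = 5.38·8.322619 = 44.775690 m
RSL: p² = d² − 2 + 2cos(α−β) − 2d(sin α + sin β) = -0.406794 < 0 → infeasible
RLR: c = (6 − d² + 2cos(α−β) + 2d(sin α − sin β))/8 = -0.756724; p = 2π − arccos c = 3.854101 rad; φ = atan2(cos α − cos β, d − sin α + sin β) = 0.123868 rad; t = (α − φ + p/2) mod 2π = 0.884258 rad, q = (α − β − t + p) mod 2π = 0.624121 rad → L = 5.38·(0.884258 + 3.854101 + 0.624121) = 5.38·5.362480 = 28.850141 m
LRL: c = (6 − d² + 2cos(α−β) − 2d(sin α − sin β))/8 = 0.970337; p = 2π − arccos c = 6.039009 rad; φ = atan2(cos β − cos α, d + sin α − sin β) = -1.255813 rad; t = (φ − α + p/2) mod 2π = 2.682616 rad, q = (β − α − t + p) mod 2π = 5.702115 rad → L = 5.38·(2.682616 + 6.039009 + 5.702115) = 5.38·14.423740 = 77.599723 m
Shortest: RLR with L = 28.850141 m ≈ 28.8501 m
Convert RLR to answer units (arcs ×180/π): t = 0.884258·180/π = 50.6643°, p = 3.854101·180/π = 220.8237°, q = 0.624121·180/π = 35.7595°, L = 28.8501 m.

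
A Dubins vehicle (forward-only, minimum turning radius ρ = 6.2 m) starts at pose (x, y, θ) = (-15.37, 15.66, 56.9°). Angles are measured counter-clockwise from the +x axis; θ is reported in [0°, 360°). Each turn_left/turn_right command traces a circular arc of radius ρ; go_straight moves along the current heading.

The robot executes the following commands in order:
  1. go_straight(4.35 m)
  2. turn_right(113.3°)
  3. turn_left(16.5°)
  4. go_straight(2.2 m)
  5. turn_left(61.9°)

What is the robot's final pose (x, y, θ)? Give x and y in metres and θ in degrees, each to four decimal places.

(6.5379, 15.6206, 22.0000°)

set_pose: (x, y, θ) = (-15.3700, 15.6600, 56.9000°), ρ = 6.2
go_straight(4.35): x += 4.35·cos θ, y += 4.35·sin θ → (-12.9945, 19.3041, 56.9000°)
turn_right(113.3°): centre at ρ to the right, rotate −113.3° → (-2.6365, 19.3493, -56.4000° ≡ 303.6000°)
turn_left(16.5°): centre at ρ to the left, rotate +16.5° → (-1.4494, 18.0239, 320.1000°)
go_straight(2.2): x += 2.2·cos θ, y += 2.2·sin θ → (0.2384, 16.6127, 320.1000°)
turn_left(61.9°): centre at ρ to the left, rotate +61.9° → (6.5379, 15.6206, 382.0000° ≡ 22.0000°)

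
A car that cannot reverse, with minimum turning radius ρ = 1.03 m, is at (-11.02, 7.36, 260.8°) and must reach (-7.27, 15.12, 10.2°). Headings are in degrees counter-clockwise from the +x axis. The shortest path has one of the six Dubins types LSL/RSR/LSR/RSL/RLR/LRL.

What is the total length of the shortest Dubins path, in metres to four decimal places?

Let ψ = atan2(Δy, Δx) = atan2(7.76, 3.75) = 64.2080° be the start→goal bearing.
Normalize: d = |goal − start| / ρ = 8.618590/1.03 = 8.367563, α = (θ_start − ψ) mod 360° = 196.5920° = 3.431178 rad, β = (θ_goal − ψ) mod 360° = 305.9920° = 5.340569 rad.
Common terms: sin α = -0.285555, cos α = -0.958362, sin β = -0.809099, cos β = 0.587673, cos(α−β) = -0.332161, d² = 70.016118. Work in radians in the unit-radius frame; every candidate has L = ρ·(t + p + q).
LSL: p² = 2 + d² − 2cos(α−β) + 2d(sin α − sin β) = 81.442008; p = √p² = 9.024523; φ = atan2(cos β − cos α, d + sin α − sin β) = 0.172164 rad; t = (φ − α) mod 2π = 3.024171 rad, q = (β − φ) mod 2π = 5.168404 rad → L = 1.03·(3.024171 + 9.024523 + 5.168404) = 1.03·17.217098 = 17.733611 m
RSR: p² = 2 + d² − 2cos(α−β) + 2d(sin β − sin α) = 63.918873; p = √p² = 7.994928; φ = atan2(cos α − cos β, d − sin α + sin β) = -0.194603 rad; t = (α − φ) mod 2π = 3.625781 rad, q = (φ − β) mod 2π = 0.748014 rad → L = 1.03·(3.625781 + 7.994928 + 0.748014) = 1.03·12.368723 = 12.739785 m
LSR: p² = d² − 2 + 2cos(α−β) + 2d(sin α + sin β) = 49.032625; p = √p² = 7.002330; φ = atan2(−cos α − cos β, d + sin α + sin β) − atan2(−2, p) = 0.329136 rad; t = (φ − α) mod 2π = 3.181143 rad, q = (φ − β) mod 2π = 1.271753 rad → L = 1.03·(3.181143 + 7.002330 + 1.271753) = 1.03·11.455226 = 11.798883 m
RSL: p² = d² − 2 + 2cos(α−β) − 2d(sin α + sin β) = 85.670967; p = √p² = 9.255861; φ = atan2(cos α + cos β, d − sin α − sin β) − atan2(2, p) = -0.251963 rad; t = (α − φ) mod 2π = 3.683142 rad, q = (β − φ) mod 2π = 5.592532 rad → L = 1.03·(3.683142 + 9.255861 + 5.592532) = 1.03·18.531535 = 19.087481 m
RLR: c = (6 − d² + 2cos(α−β) + 2d(sin α − sin β))/8 = -6.989859, |c| > 1 → infeasible
LRL: c = (6 − d² + 2cos(α−β) − 2d(sin α − sin β))/8 = -9.180251, |c| > 1 → infeasible
Shortest: LSR with L = 11.798883 m ≈ 11.7989 m

11.7989 m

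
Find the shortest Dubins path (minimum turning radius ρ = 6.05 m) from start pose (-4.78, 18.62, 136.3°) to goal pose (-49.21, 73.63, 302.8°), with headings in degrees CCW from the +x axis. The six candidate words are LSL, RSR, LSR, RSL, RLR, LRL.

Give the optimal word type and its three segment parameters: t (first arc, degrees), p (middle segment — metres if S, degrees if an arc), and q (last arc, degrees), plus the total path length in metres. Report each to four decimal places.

RSL: t = 17.4431°, p = 68.2248 m, q = 183.9431°, L = 89.4896 m

Let ψ = atan2(Δy, Δx) = atan2(55.01, -44.43) = 128.9268° be the start→goal bearing.
Normalize: d = |goal − start| / ρ = 70.711562/6.05 = 11.687861, α = (θ_start − ψ) mod 360° = 7.3732° = 0.128686 rad, β = (θ_goal − ψ) mod 360° = 173.8732° = 3.034660 rad.
Common terms: sin α = 0.128331, cos α = 0.991731, sin β = 0.106729, cos β = -0.994288, cos(α−β) = -0.972370, d² = 136.606106. Work in radians in the unit-radius frame; every candidate has L = ρ·(t + p + q).
LSL: p² = 2 + d² − 2cos(α−β) + 2d(sin α − sin β) = 141.055809; p = √p² = 11.876692; φ = atan2(cos β − cos α, d + sin α − sin β) = -0.168009 rad; t = (φ − α) mod 2π = 5.986490 rad, q = (β − φ) mod 2π = 3.202669 rad → L = 6.05·(5.986490 + 11.876692 + 3.202669) = 6.05·21.065850 = 127.448394 m
RSR: p² = 2 + d² − 2cos(α−β) + 2d(sin β − sin α) = 140.045883; p = √p² = 11.834098; φ = atan2(cos α − cos β, d − sin α + sin β) = 0.168620 rad; t = (α − φ) mod 2π = 6.243252 rad, q = (φ − β) mod 2π = 3.417145 rad → L = 6.05·(6.243252 + 11.834098 + 3.417145) = 6.05·21.494496 = 130.041699 m
LSR: p² = d² − 2 + 2cos(α−β) + 2d(sin α + sin β) = 138.156085; p = √p² = 11.753982; φ = atan2(−cos α − cos β, d + sin α + sin β) − atan2(−2, p) = 0.168755 rad; t = (φ − α) mod 2π = 0.040069 rad, q = (φ − β) mod 2π = 3.417281 rad → L = 6.05·(0.040069 + 11.753982 + 3.417281) = 6.05·15.211332 = 92.028557 m
RSL: p² = d² − 2 + 2cos(α−β) − 2d(sin α + sin β) = 127.166648; p = √p² = 11.276819; φ = atan2(cos α + cos β, d − sin α − sin β) − atan2(2, p) = -0.175753 rad; t = (α − φ) mod 2π = 0.304439 rad, q = (β − φ) mod 2π = 3.210413 rad → L = 6.05·(0.304439 + 11.276819 + 3.210413) = 6.05·14.791671 = 89.489609 m
RLR: c = (6 − d² + 2cos(α−β) + 2d(sin α − sin β))/8 = -16.505735, |c| > 1 → infeasible
LRL: c = (6 − d² + 2cos(α−β) − 2d(sin α − sin β))/8 = -16.631976, |c| > 1 → infeasible
Shortest: RSL with L = 89.489609 m ≈ 89.4896 m
Convert RSL to answer units (arcs ×180/π): t = 0.304439·180/π = 17.4431°, p = ρ·p = 6.05·11.276819 = 68.2248 m, q = 3.210413·180/π = 183.9431°, L = 89.4896 m.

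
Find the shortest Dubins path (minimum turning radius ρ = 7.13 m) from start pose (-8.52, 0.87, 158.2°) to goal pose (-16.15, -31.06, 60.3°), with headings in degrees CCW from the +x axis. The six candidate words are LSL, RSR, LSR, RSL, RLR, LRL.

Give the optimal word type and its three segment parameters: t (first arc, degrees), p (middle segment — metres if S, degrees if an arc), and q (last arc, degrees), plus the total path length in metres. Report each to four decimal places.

LSL: t = 84.6344°, p = 24.4774 m, q = 177.4656°, L = 57.0936 m

Let ψ = atan2(Δy, Δx) = atan2(-31.93, -7.63) = -103.4394° be the start→goal bearing.
Normalize: d = |goal − start| / ρ = 32.828978/7.13 = 4.604345, α = (θ_start − ψ) mod 360° = 261.6394° = 4.566469 rad, β = (θ_goal − ψ) mod 360° = 163.7394° = 2.857791 rad.
Common terms: sin α = -0.989373, cos α = -0.145403, sin β = 0.280007, cos β = -0.959998, cos(α−β) = -0.137445, d² = 21.199991. Work in radians in the unit-radius frame; every candidate has L = ρ·(t + p + q).
LSL: p² = 2 + d² − 2cos(α−β) + 2d(sin α − sin β) = 11.785560; p = √p² = 3.433010; φ = atan2(cos β − cos α, d + sin α − sin β) = -0.239568 rad; t = (φ − α) mod 2π = 1.477148 rad, q = (β − φ) mod 2π = 3.097360 rad → L = 7.13·(1.477148 + 3.433010 + 3.097360) = 7.13·8.007518 = 57.093605 m
RSR: p² = 2 + d² − 2cos(α−β) + 2d(sin β − sin α) = 35.164200; p = √p² = 5.929941; φ = atan2(cos α − cos β, d − sin α + sin β) = 0.137806 rad; t = (α − φ) mod 2π = 4.428663 rad, q = (φ − β) mod 2π = 3.563199 rad → L = 7.13·(4.428663 + 5.929941 + 3.563199) = 7.13·13.921804 = 99.262460 m
LSR: p² = d² − 2 + 2cos(α−β) + 2d(sin α + sin β) = 12.392773; p = √p² = 3.520337; φ = atan2(−cos α − cos β, d + sin α + sin β) − atan2(−2, p) = 0.793184 rad; t = (φ − α) mod 2π = 2.509901 rad, q = (φ − β) mod 2π = 4.218578 rad → L = 7.13·(2.509901 + 3.520337 + 4.218578) = 7.13·10.248816 = 73.074059 m
RSL: p² = d² − 2 + 2cos(α−β) − 2d(sin α + sin β) = 25.457430; p = √p² = 5.045536; φ = atan2(cos α + cos β, d − sin α − sin β) − atan2(2, p) = -0.582493 rad; t = (α − φ) mod 2π = 5.148962 rad, q = (β − φ) mod 2π = 3.440285 rad → L = 7.13·(5.148962 + 5.045536 + 3.440285) = 7.13·13.634782 = 97.215999 m
RLR: c = (6 − d² + 2cos(α−β) + 2d(sin α − sin β))/8 = -3.395525, |c| > 1 → infeasible
LRL: c = (6 − d² + 2cos(α−β) − 2d(sin α − sin β))/8 = -0.473195; p = 2π − arccos c = 4.219475 rad; φ = atan2(cos β − cos α, d + sin α − sin β) = -0.239568 rad; t = (φ − α + p/2) mod 2π = 3.586886 rad, q = (β − α − t + p) mod 2π = 5.207097 rad → L = 7.13·(3.586886 + 4.219475 + 5.207097) = 7.13·13.013458 = 92.785956 m
Shortest: LSL with L = 57.093605 m ≈ 57.0936 m
Convert LSL to answer units (arcs ×180/π): t = 1.477148·180/π = 84.6344°, p = ρ·p = 7.13·3.433010 = 24.4774 m, q = 3.097360·180/π = 177.4656°, L = 57.0936 m.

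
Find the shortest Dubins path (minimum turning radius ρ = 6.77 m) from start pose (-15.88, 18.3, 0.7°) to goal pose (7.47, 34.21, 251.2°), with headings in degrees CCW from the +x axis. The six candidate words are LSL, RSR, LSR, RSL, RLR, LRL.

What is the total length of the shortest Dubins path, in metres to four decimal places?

45.8394 m

Let ψ = atan2(Δy, Δx) = atan2(15.91, 23.35) = 34.2694° be the start→goal bearing.
Normalize: d = |goal − start| / ρ = 28.255099/6.77 = 4.173574, α = (θ_start − ψ) mod 360° = 326.4306° = 5.697289 rad, β = (θ_goal − ψ) mod 360° = 216.9306° = 3.786154 rad.
Common terms: sin α = -0.552946, cos α = 0.833217, sin β = -0.600848, cos β = -0.799363, cos(α−β) = -0.333807, d² = 17.418723. Work in radians in the unit-radius frame; every candidate has L = ρ·(t + p + q).
LSL: p² = 2 + d² − 2cos(α−β) + 2d(sin α − sin β) = 20.486180; p = √p² = 4.526166; φ = atan2(cos β − cos α, d + sin α − sin β) = -0.369017 rad; t = (φ − α) mod 2π = 0.216879 rad, q = (β − φ) mod 2π = 4.155170 rad → L = 6.77·(0.216879 + 4.526166 + 4.155170) = 6.77·8.898216 = 60.240922 m
RSR: p² = 2 + d² − 2cos(α−β) + 2d(sin β − sin α) = 19.686494; p = √p² = 4.436947; φ = atan2(cos α − cos β, d − sin α + sin β) = 0.376805 rad; t = (α − φ) mod 2π = 5.320485 rad, q = (φ − β) mod 2π = 2.873836 rad → L = 6.77·(5.320485 + 4.436947 + 2.873836) = 6.77·12.631267 = 85.513680 m
LSR: p² = d² − 2 + 2cos(α−β) + 2d(sin α + sin β) = 5.120221; p = √p² = 2.262790; φ = atan2(−cos α − cos β, d + sin α + sin β) − atan2(−2, p) = 0.712618 rad; t = (φ − α) mod 2π = 1.298514 rad, q = (φ − β) mod 2π = 3.209650 rad → L = 6.77·(1.298514 + 2.262790 + 3.209650) = 6.77·6.770955 = 45.839363 m
RSL: p² = d² − 2 + 2cos(α−β) − 2d(sin α + sin β) = 24.381998; p = √p² = 4.937813; φ = atan2(cos α + cos β, d − sin α − sin β) − atan2(2, p) = -0.378487 rad; t = (α − φ) mod 2π = 6.075776 rad, q = (β − φ) mod 2π = 4.164641 rad → L = 6.77·(6.075776 + 4.937813 + 4.164641) = 6.77·15.178230 = 102.756620 m
RLR: c = (6 − d² + 2cos(α−β) + 2d(sin α − sin β))/8 = -1.460812, |c| > 1 → infeasible
LRL: c = (6 − d² + 2cos(α−β) − 2d(sin α − sin β))/8 = -1.560772, |c| > 1 → infeasible
Shortest: LSR with L = 45.839363 m ≈ 45.8394 m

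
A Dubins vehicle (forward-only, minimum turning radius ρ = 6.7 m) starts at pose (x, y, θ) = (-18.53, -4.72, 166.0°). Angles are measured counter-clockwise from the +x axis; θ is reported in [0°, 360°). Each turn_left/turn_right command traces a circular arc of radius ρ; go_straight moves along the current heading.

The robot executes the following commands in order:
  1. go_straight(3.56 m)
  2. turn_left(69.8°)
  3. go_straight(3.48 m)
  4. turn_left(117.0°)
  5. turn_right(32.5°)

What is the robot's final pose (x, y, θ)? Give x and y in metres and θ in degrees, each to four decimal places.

set_pose: (x, y, θ) = (-18.5300, -4.7200, 166.0000°), ρ = 6.7
go_straight(3.56): x += 3.56·cos θ, y += 3.56·sin θ → (-21.9843, -3.8588, 166.0000°)
turn_left(69.8°): centre at ρ to the left, rotate +69.8° → (-29.1466, -6.5938, 235.8000°)
go_straight(3.48): x += 3.48·cos θ, y += 3.48·sin θ → (-31.1026, -9.4720, 235.8000°)
turn_left(117.0°): centre at ρ to the left, rotate +117.0° → (-26.4009, -19.8851, 352.8000°)
turn_right(32.5°): centre at ρ to the right, rotate −32.5° → (-22.9609, -21.3773, 320.3000°)

(-22.9609, -21.3773, 320.3000°)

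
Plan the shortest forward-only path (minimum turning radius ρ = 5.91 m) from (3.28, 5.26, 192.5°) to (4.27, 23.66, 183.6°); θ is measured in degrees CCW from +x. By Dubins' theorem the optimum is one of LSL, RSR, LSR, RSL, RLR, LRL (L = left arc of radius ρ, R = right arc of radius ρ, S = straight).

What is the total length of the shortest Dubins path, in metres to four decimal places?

52.4650 m

Let ψ = atan2(Δy, Δx) = atan2(18.40, 0.99) = 86.9202° be the start→goal bearing.
Normalize: d = |goal − start| / ρ = 18.426614/5.91 = 3.117870, α = (θ_start − ψ) mod 360° = 105.5798° = 1.842715 rad, β = (θ_goal − ψ) mod 360° = 96.6798° = 1.687381 rad.
Common terms: sin α = 0.963257, cos α = -0.268580, sin β = 0.993212, cos β = -0.116320, cos(α−β) = 0.987960, d² = 9.721116. Work in radians in the unit-radius frame; every candidate has L = ρ·(t + p + q).
LSL: p² = 2 + d² − 2cos(α−β) + 2d(sin α − sin β) = 9.558408; p = √p² = 3.091668; φ = atan2(cos β − cos α, d + sin α − sin β) = 0.049268 rad; t = (φ − α) mod 2π = 4.489739 rad, q = (β − φ) mod 2π = 1.638112 rad → L = 5.91·(4.489739 + 3.091668 + 1.638112) = 5.91·9.219519 = 54.487355 m
RSR: p² = 2 + d² − 2cos(α−β) + 2d(sin β − sin α) = 9.931984; p = √p² = 3.151505; φ = atan2(cos α − cos β, d − sin α + sin β) = -0.048332 rad; t = (α − φ) mod 2π = 1.891047 rad, q = (φ − β) mod 2π = 4.547472 rad → L = 5.91·(1.891047 + 3.151505 + 4.547472) = 5.91·9.590025 = 56.677045 m
LSR: p² = d² − 2 + 2cos(α−β) + 2d(sin α + sin β) = 21.897069; p = √p² = 4.679430; φ = atan2(−cos α − cos β, d + sin α + sin β) − atan2(−2, p) = 0.479611 rad; t = (φ − α) mod 2π = 4.920081 rad, q = (φ − β) mod 2π = 5.075416 rad → L = 5.91·(4.920081 + 4.679430 + 5.075416) = 5.91·14.674928 = 86.728823 m
RSL: p² = d² − 2 + 2cos(α−β) − 2d(sin α + sin β) = -2.502999 < 0 → infeasible
RLR: c = (6 − d² + 2cos(α−β) + 2d(sin α − sin β))/8 = -0.241498; p = 2π − arccos c = 4.468480 rad; φ = atan2(cos α − cos β, d − sin α + sin β) = -0.048332 rad; t = (α − φ + p/2) mod 2π = 4.125287 rad, q = (α − β − t + p) mod 2π = 0.498527 rad → L = 5.91·(4.125287 + 4.468480 + 0.498527) = 5.91·9.092294 = 53.735457 m
LRL: c = (6 − d² + 2cos(α−β) − 2d(sin α − sin β))/8 = -0.194801; p = 2π − arccos c = 4.516334 rad; φ = atan2(cos β − cos α, d + sin α − sin β) = 0.049268 rad; t = (φ − α + p/2) mod 2π = 0.464721 rad, q = (β − α − t + p) mod 2π = 3.896280 rad → L = 5.91·(0.464721 + 4.516334 + 3.896280) = 5.91·8.877334 = 52.465047 m
Shortest: LRL with L = 52.465047 m ≈ 52.4650 m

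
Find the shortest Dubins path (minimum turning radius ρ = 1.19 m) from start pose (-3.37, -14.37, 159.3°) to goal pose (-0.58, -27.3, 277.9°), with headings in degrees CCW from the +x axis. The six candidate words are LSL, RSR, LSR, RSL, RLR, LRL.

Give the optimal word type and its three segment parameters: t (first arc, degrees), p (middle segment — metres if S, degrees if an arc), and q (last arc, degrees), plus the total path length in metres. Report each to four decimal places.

LSR: t = 131.6211°, p = 11.9161 m, q = 13.0211°, L = 14.9203 m

Let ψ = atan2(Δy, Δx) = atan2(-12.93, 2.79) = -77.8236° be the start→goal bearing.
Normalize: d = |goal − start| / ρ = 13.227585/1.19 = 11.115617, α = (θ_start − ψ) mod 360° = 237.1236° = 4.138587 rad, β = (θ_goal − ψ) mod 360° = 355.7236° = 6.208547 rad.
Common terms: sin α = -0.839843, cos α = -0.542829, sin β = -0.074569, cos β = 0.997216, cos(α−β) = -0.478692, d² = 123.556952. Work in radians in the unit-radius frame; every candidate has L = ρ·(t + p + q).
LSL: p² = 2 + d² − 2cos(α−β) + 2d(sin α − sin β) = 109.501339; p = √p² = 10.464289; φ = atan2(cos β − cos α, d + sin α − sin β) = 0.147708 rad; t = (φ − α) mod 2π = 2.292306 rad, q = (β − φ) mod 2π = 6.060839 rad → L = 1.19·(2.292306 + 10.464289 + 6.060839) = 1.19·18.817435 = 22.392747 m
RSR: p² = 2 + d² − 2cos(α−β) + 2d(sin β − sin α) = 143.527333; p = √p² = 11.980289; φ = atan2(cos α − cos β, d − sin α + sin β) = -0.128905 rad; t = (α − φ) mod 2π = 4.267492 rad, q = (φ − β) mod 2π = 6.228918 rad → L = 1.19·(4.267492 + 11.980289 + 6.228918) = 1.19·22.476699 = 26.747272 m
LSR: p² = d² − 2 + 2cos(α−β) + 2d(sin α + sin β) = 100.271064; p = √p² = 10.013544; φ = atan2(−cos α − cos β, d + sin α + sin β) − atan2(−2, p) = 0.152622 rad; t = (φ − α) mod 2π = 2.297221 rad, q = (φ − β) mod 2π = 0.227260 rad → L = 1.19·(2.297221 + 10.013544 + 0.227260) = 1.19·12.538025 = 14.920250 m
RSL: p² = d² − 2 + 2cos(α−β) − 2d(sin α + sin β) = 140.928073; p = √p² = 11.871313; φ = atan2(cos α + cos β, d − sin α − sin β) − atan2(2, p) = -0.129153 rad; t = (α − φ) mod 2π = 4.267740 rad, q = (β − φ) mod 2π = 0.054515 rad → L = 1.19·(4.267740 + 11.871313 + 0.054515) = 1.19·16.193568 = 19.270346 m
RLR: c = (6 − d² + 2cos(α−β) + 2d(sin α − sin β))/8 = -16.940917, |c| > 1 → infeasible
LRL: c = (6 − d² + 2cos(α−β) − 2d(sin α − sin β))/8 = -12.687667, |c| > 1 → infeasible
Shortest: LSR with L = 14.920250 m ≈ 14.9203 m
Convert LSR to answer units (arcs ×180/π): t = 2.297221·180/π = 131.6211°, p = ρ·p = 1.19·10.013544 = 11.9161 m, q = 0.227260·180/π = 13.0211°, L = 14.9203 m.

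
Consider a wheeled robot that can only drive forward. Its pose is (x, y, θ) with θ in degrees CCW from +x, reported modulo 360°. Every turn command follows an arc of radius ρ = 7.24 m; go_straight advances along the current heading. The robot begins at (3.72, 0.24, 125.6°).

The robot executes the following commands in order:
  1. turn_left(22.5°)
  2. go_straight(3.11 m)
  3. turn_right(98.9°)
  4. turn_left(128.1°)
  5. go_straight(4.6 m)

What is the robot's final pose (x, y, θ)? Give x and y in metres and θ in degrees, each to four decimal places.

(-12.3705, 26.8722, 177.3000°)

set_pose: (x, y, θ) = (3.7200, 0.2400, 125.6000°), ρ = 7.24
turn_left(22.5°): centre at ρ to the left, rotate +22.5° → (1.6590, 2.1720, 148.1000°)
go_straight(3.11): x += 3.11·cos θ, y += 3.11·sin θ → (-0.9813, 3.8154, 148.1000°)
turn_right(98.9°): centre at ρ to the right, rotate −98.9° → (-2.6360, 14.6927, 49.2000°)
turn_left(128.1°): centre at ρ to the left, rotate +128.1° → (-7.7756, 26.6555, 177.3000°)
go_straight(4.6): x += 4.6·cos θ, y += 4.6·sin θ → (-12.3705, 26.8722, 177.3000°)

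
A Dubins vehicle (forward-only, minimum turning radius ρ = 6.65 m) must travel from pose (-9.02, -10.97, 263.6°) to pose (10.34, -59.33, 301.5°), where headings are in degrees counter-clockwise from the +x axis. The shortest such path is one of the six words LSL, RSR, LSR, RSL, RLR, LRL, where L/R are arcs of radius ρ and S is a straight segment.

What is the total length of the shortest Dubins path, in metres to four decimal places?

Let ψ = atan2(Δy, Δx) = atan2(-48.36, 19.36) = -68.1823° be the start→goal bearing.
Normalize: d = |goal − start| / ρ = 52.091258/6.65 = 7.833272, α = (θ_start − ψ) mod 360° = 331.7823° = 5.790693 rad, β = (θ_goal − ψ) mod 360° = 9.6823° = 0.168987 rad.
Common terms: sin α = -0.472824, cos α = 0.881157, sin β = 0.168184, cos β = 0.985756, cos(α−β) = 0.789084, d² = 61.360149. Work in radians in the unit-radius frame; every candidate has L = ρ·(t + p + q).
LSL: p² = 2 + d² − 2cos(α−β) + 2d(sin α − sin β) = 51.739605; p = √p² = 7.193025; φ = atan2(cos β − cos α, d + sin α − sin β) = 0.014542 rad; t = (φ − α) mod 2π = 0.507035 rad, q = (β − φ) mod 2π = 0.154445 rad → L = 6.65·(0.507035 + 7.193025 + 0.154445) = 6.65·7.854505 = 52.232455 m
RSR: p² = 2 + d² − 2cos(α−β) + 2d(sin β − sin α) = 71.824357; p = √p² = 8.474925; φ = atan2(cos α − cos β, d − sin α + sin β) = -0.012342 rad; t = (α − φ) mod 2π = 5.803035 rad, q = (φ − β) mod 2π = 6.101856 rad → L = 6.65·(5.803035 + 8.474925 + 6.101856) = 6.65·20.379816 = 135.525777 m
LSR: p² = d² − 2 + 2cos(α−β) + 2d(sin α + sin β) = 56.165666; p = √p² = 7.494376; φ = atan2(−cos α − cos β, d + sin α + sin β) − atan2(−2, p) = 0.017717 rad; t = (φ − α) mod 2π = 0.510210 rad, q = (φ − β) mod 2π = 6.131915 rad → L = 6.65·(0.510210 + 7.494376 + 6.131915) = 6.65·14.136501 = 94.007732 m
RSL: p² = d² − 2 + 2cos(α−β) − 2d(sin α + sin β) = 65.710969; p = √p² = 8.106230; φ = atan2(cos α + cos β, d − sin α − sin β) − atan2(2, p) = -0.016386 rad; t = (α − φ) mod 2π = 5.807078 rad, q = (β − φ) mod 2π = 0.185373 rad → L = 6.65·(5.807078 + 8.106230 + 0.185373) = 6.65·14.098681 = 93.756230 m
RLR: c = (6 − d² + 2cos(α−β) + 2d(sin α − sin β))/8 = -7.978045, |c| > 1 → infeasible
LRL: c = (6 − d² + 2cos(α−β) − 2d(sin α − sin β))/8 = -5.467451, |c| > 1 → infeasible
Shortest: LSL with L = 52.232455 m ≈ 52.2325 m

52.2325 m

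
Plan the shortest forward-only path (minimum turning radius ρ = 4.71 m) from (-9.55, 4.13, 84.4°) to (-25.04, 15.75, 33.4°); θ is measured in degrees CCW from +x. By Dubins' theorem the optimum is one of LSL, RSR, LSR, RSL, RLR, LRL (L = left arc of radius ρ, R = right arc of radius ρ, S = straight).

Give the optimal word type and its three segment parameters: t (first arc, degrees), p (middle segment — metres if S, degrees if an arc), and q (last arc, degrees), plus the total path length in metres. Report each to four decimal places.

Let ψ = atan2(Δy, Δx) = atan2(11.62, -15.49) = 143.1242° be the start→goal bearing.
Normalize: d = |goal − start| / ρ = 19.364000/4.71 = 4.111253, α = (θ_start − ψ) mod 360° = 301.2758° = 5.258255 rad, β = (θ_goal − ψ) mod 360° = 250.2758° = 4.368137 rad.
Common terms: sin α = -0.854678, cos α = 0.519158, sin β = -0.941328, cos β = -0.337493, cos(α−β) = 0.629320, d² = 16.902399. Work in radians in the unit-radius frame; every candidate has L = ρ·(t + p + q).
LSL: p² = 2 + d² − 2cos(α−β) + 2d(sin α − sin β) = 18.356239; p = √p² = 4.284418; φ = atan2(cos β − cos α, d + sin α − sin β) = -0.201303 rad; t = (φ − α) mod 2π = 0.823628 rad, q = (β − φ) mod 2π = 4.569440 rad → L = 4.71·(0.823628 + 4.284418 + 4.569440) = 4.71·9.677486 = 45.580957 m
RSR: p² = 2 + d² − 2cos(α−β) + 2d(sin β − sin α) = 16.931277; p = √p² = 4.114763; φ = atan2(cos α − cos β, d − sin α + sin β) = 0.209724 rad; t = (α − φ) mod 2π = 5.048531 rad, q = (φ − β) mod 2π = 2.124772 rad → L = 4.71·(5.048531 + 4.114763 + 2.124772) = 4.71·11.288066 = 53.166793 m
LSR: p² = d² − 2 + 2cos(α−β) + 2d(sin α + sin β) = 1.393369; p = √p² = 1.180410; φ = atan2(−cos α − cos β, d + sin α + sin β) − atan2(−2, p) = 0.959305 rad; t = (φ − α) mod 2π = 1.984236 rad, q = (φ − β) mod 2π = 2.874354 rad → L = 4.71·(1.984236 + 1.180410 + 2.874354) = 4.71·6.039000 = 28.443690 m
RSL: p² = d² − 2 + 2cos(α−β) − 2d(sin α + sin β) = 30.928710; p = √p² = 5.561359; φ = atan2(cos α + cos β, d − sin α − sin β) − atan2(2, p) = -0.314480 rad; t = (α − φ) mod 2π = 5.572735 rad, q = (β − φ) mod 2π = 4.682617 rad → L = 4.71·(5.572735 + 5.561359 + 4.682617) = 4.71·15.816710 = 74.496704 m
RLR: c = (6 − d² + 2cos(α−β) + 2d(sin α − sin β))/8 = -1.116410, |c| > 1 → infeasible
LRL: c = (6 − d² + 2cos(α−β) − 2d(sin α − sin β))/8 = -1.294530, |c| > 1 → infeasible
Shortest: LSR with L = 28.443690 m ≈ 28.4437 m
Convert LSR to answer units (arcs ×180/π): t = 1.984236·180/π = 113.6883°, p = ρ·p = 4.71·1.180410 = 5.5597 m, q = 2.874354·180/π = 164.6883°, L = 28.4437 m.

LSR: t = 113.6883°, p = 5.5597 m, q = 164.6883°, L = 28.4437 m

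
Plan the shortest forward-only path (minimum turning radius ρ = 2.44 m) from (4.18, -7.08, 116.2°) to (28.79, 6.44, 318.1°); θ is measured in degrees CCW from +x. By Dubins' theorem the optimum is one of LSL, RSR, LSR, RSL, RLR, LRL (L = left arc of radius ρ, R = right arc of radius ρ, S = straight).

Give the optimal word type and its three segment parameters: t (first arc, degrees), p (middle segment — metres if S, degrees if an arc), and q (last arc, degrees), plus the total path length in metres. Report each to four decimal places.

Let ψ = atan2(Δy, Δx) = atan2(13.52, 24.61) = 28.7831° be the start→goal bearing.
Normalize: d = |goal − start| / ρ = 28.079218/2.44 = 11.507876, α = (θ_start − ψ) mod 360° = 87.4169° = 1.525713 rad, β = (θ_goal − ψ) mod 360° = 289.3169° = 5.049533 rad.
Common terms: sin α = 0.998984, cos α = 0.045068, sin β = -0.943703, cos β = 0.330793, cos(α−β) = -0.927836, d² = 132.431218. Work in radians in the unit-radius frame; every candidate has L = ρ·(t + p + q).
LSL: p² = 2 + d² − 2cos(α−β) + 2d(sin α − sin β) = 180.999300; p = √p² = 13.453598; φ = atan2(cos β − cos α, d + sin α − sin β) = 0.021239 rad; t = (φ − α) mod 2π = 4.778712 rad, q = (β − φ) mod 2π = 5.028293 rad → L = 2.44·(4.778712 + 13.453598 + 5.028293) = 2.44·23.260603 = 56.755872 m
RSR: p² = 2 + d² − 2cos(α−β) + 2d(sin β − sin α) = 91.574482; p = √p² = 9.569456; φ = atan2(cos α − cos β, d − sin α + sin β) = -0.029862 rad; t = (α − φ) mod 2π = 1.555576 rad, q = (φ − β) mod 2π = 1.203790 rad → L = 2.44·(1.555576 + 9.569456 + 1.203790) = 2.44·12.328821 = 30.082324 m
LSR: p² = d² − 2 + 2cos(α−β) + 2d(sin α + sin β) = 129.847870; p = √p² = 11.395081; φ = atan2(−cos α − cos β, d + sin α + sin β) − atan2(−2, p) = 0.141251 rad; t = (φ − α) mod 2π = 4.898723 rad, q = (φ − β) mod 2π = 1.374904 rad → L = 2.44·(4.898723 + 11.395081 + 1.374904) = 2.44·17.668708 = 43.111647 m
RSL: p² = d² − 2 + 2cos(α−β) − 2d(sin α + sin β) = 127.303221; p = √p² = 11.282873; φ = atan2(cos α + cos β, d − sin α − sin β) − atan2(2, p) = -0.142630 rad; t = (α − φ) mod 2π = 1.668343 rad, q = (β − φ) mod 2π = 5.192163 rad → L = 2.44·(1.668343 + 11.282873 + 5.192163) = 2.44·18.143380 = 44.269846 m
RLR: c = (6 − d² + 2cos(α−β) + 2d(sin α − sin β))/8 = -10.446810, |c| > 1 → infeasible
LRL: c = (6 − d² + 2cos(α−β) − 2d(sin α − sin β))/8 = -21.624912, |c| > 1 → infeasible
Shortest: RSR with L = 30.082324 m ≈ 30.0823 m
Convert RSR to answer units (arcs ×180/π): t = 1.555576·180/π = 89.1279°, p = ρ·p = 2.44·9.569456 = 23.3495 m, q = 1.203790·180/π = 68.9721°, L = 30.0823 m.

RSR: t = 89.1279°, p = 23.3495 m, q = 68.9721°, L = 30.0823 m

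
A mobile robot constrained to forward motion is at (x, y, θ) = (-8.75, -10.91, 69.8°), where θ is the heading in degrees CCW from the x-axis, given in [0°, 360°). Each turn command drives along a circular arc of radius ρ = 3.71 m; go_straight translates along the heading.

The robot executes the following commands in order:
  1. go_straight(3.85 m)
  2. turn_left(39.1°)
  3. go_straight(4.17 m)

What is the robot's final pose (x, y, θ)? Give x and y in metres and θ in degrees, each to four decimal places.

set_pose: (x, y, θ) = (-8.7500, -10.9100, 69.8000°), ρ = 3.71
go_straight(3.85): x += 3.85·cos θ, y += 3.85·sin θ → (-7.4206, -7.2968, 69.8000°)
turn_left(39.1°): centre at ρ to the left, rotate +39.1° → (-7.3924, -4.8140, 108.9000°)
go_straight(4.17): x += 4.17·cos θ, y += 4.17·sin θ → (-8.7432, -0.8688, 108.9000°)

(-8.7432, -0.8688, 108.9000°)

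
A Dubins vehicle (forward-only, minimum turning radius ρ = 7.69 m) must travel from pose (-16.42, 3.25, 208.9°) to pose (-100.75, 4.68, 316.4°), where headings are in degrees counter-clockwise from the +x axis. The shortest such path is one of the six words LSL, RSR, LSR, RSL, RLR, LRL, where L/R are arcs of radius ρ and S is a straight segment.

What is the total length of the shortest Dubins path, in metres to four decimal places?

99.1271 m

Let ψ = atan2(Δy, Δx) = atan2(1.43, -84.33) = 179.0285° be the start→goal bearing.
Normalize: d = |goal − start| / ρ = 84.342124/7.69 = 10.967766, α = (θ_start − ψ) mod 360° = 29.8715° = 0.521356 rad, β = (θ_goal − ψ) mod 360° = 137.3715° = 2.397585 rad.
Common terms: sin α = 0.498056, cos α = 0.867145, sin β = 0.677242, cos β = -0.735760, cos(α−β) = -0.300706, d² = 120.291900. Work in radians in the unit-radius frame; every candidate has L = ρ·(t + p + q).
LSL: p² = 2 + d² − 2cos(α−β) + 2d(sin α − sin β) = 118.962769; p = √p² = 10.907006; φ = atan2(cos β − cos α, d + sin α − sin β) = -0.147495 rad; t = (φ − α) mod 2π = 5.614334 rad, q = (β − φ) mod 2π = 2.545080 rad → L = 7.69·(5.614334 + 10.907006 + 2.545080) = 7.69·19.066420 = 146.620768 m
RSR: p² = 2 + d² − 2cos(α−β) + 2d(sin β − sin α) = 126.823853; p = √p² = 11.261610; φ = atan2(cos α − cos β, d − sin α + sin β) = 0.142819 rad; t = (α − φ) mod 2π = 0.378537 rad, q = (φ − β) mod 2π = 4.028419 rad → L = 7.69·(0.378537 + 11.261610 + 4.028419) = 7.69·15.668566 = 120.491273 m
LSR: p² = d² − 2 + 2cos(α−β) + 2d(sin α + sin β) = 143.471286; p = √p² = 11.977950; φ = atan2(−cos α − cos β, d + sin α + sin β) − atan2(−2, p) = 0.154628 rad; t = (φ − α) mod 2π = 5.916457 rad, q = (φ − β) mod 2π = 4.040229 rad → L = 7.69·(5.916457 + 11.977950 + 4.040229) = 7.69·21.934636 = 168.677351 m
RSL: p² = d² − 2 + 2cos(α−β) − 2d(sin α + sin β) = 91.909690; p = √p² = 9.586954; φ = atan2(cos α + cos β, d − sin α − sin β) − atan2(2, p) = -0.192251 rad; t = (α − φ) mod 2π = 0.713607 rad, q = (β − φ) mod 2π = 2.589836 rad → L = 7.69·(0.713607 + 9.586954 + 2.589836) = 7.69·12.890396 = 99.127149 m
RLR: c = (6 − d² + 2cos(α−β) + 2d(sin α − sin β))/8 = -14.852982, |c| > 1 → infeasible
LRL: c = (6 − d² + 2cos(α−β) − 2d(sin α − sin β))/8 = -13.870346, |c| > 1 → infeasible
Shortest: RSL with L = 99.127149 m ≈ 99.1271 m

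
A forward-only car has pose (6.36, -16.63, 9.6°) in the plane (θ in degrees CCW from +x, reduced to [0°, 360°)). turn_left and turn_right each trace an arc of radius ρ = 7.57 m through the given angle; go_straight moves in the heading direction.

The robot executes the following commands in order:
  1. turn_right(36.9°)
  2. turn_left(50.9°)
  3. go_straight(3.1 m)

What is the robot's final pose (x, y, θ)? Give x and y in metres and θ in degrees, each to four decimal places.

(20.4378, -16.3361, 23.6000°)

set_pose: (x, y, θ) = (6.3600, -16.6300, 9.6000°), ρ = 7.57
turn_right(36.9°): centre at ρ to the right, rotate −36.9° → (11.0944, -17.3672, -27.3000° ≡ 332.7000°)
turn_left(50.9°): centre at ρ to the left, rotate +50.9° → (17.5970, -17.5772, 383.6000° ≡ 23.6000°)
go_straight(3.1): x += 3.1·cos θ, y += 3.1·sin θ → (20.4378, -16.3361, 23.6000°)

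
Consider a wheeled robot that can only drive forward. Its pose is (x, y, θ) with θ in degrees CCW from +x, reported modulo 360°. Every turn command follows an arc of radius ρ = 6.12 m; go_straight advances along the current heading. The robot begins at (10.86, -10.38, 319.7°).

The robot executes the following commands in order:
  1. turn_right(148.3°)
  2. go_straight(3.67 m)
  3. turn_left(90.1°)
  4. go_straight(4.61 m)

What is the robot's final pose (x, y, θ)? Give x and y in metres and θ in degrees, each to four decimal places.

(-5.2916, -30.2559, 261.5000°)

set_pose: (x, y, θ) = (10.8600, -10.3800, 319.7000°), ρ = 6.12
turn_right(148.3°): centre at ρ to the right, rotate −148.3° → (5.9865, -21.0987, 171.4000°)
go_straight(3.67): x += 3.67·cos θ, y += 3.67·sin θ → (2.3578, -20.5499, 171.4000°)
turn_left(90.1°): centre at ρ to the left, rotate +90.1° → (-4.6102, -25.6965, 261.5000°)
go_straight(4.61): x += 4.61·cos θ, y += 4.61·sin θ → (-5.2916, -30.2559, 261.5000°)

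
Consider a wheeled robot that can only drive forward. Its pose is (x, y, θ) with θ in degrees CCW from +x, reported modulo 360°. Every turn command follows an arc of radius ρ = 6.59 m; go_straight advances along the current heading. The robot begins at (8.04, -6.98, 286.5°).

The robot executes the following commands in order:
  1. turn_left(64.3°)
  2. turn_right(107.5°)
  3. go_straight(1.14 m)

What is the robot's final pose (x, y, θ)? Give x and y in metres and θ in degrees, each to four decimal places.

set_pose: (x, y, θ) = (8.0400, -6.9800, 286.5000°), ρ = 6.59
turn_left(64.3°): centre at ρ to the left, rotate +64.3° → (13.3050, -11.6136, 350.8000°)
turn_right(107.5°): centre at ρ to the right, rotate −107.5° → (18.1387, -21.0798, 243.3000°)
go_straight(1.14): x += 1.14·cos θ, y += 1.14·sin θ → (17.6265, -22.0983, 243.3000°)

(17.6265, -22.0983, 243.3000°)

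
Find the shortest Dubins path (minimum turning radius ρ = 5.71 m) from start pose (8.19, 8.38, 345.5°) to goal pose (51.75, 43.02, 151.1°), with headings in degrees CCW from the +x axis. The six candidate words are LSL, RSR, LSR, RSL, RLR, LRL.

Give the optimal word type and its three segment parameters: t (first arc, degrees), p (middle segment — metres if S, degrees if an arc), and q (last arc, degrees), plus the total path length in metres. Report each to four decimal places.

LSL: t = 45.9857°, p = 46.1681 m, q = 119.6143°, L = 62.6715 m

Let ψ = atan2(Δy, Δx) = atan2(34.64, 43.56) = 38.4926° be the start→goal bearing.
Normalize: d = |goal − start| / ρ = 55.654319/5.71 = 9.746816, α = (θ_start − ψ) mod 360° = 307.0074° = 5.358290 rad, β = (θ_goal − ψ) mod 360° = 112.6074° = 1.965370 rad.
Common terms: sin α = -0.798558, cos α = 0.601918, sin β = 0.923161, cos β = -0.384415, cos(α−β) = -0.968583, d² = 95.000420. Work in radians in the unit-radius frame; every candidate has L = ρ·(t + p + q).
LSL: p² = 2 + d² − 2cos(α−β) + 2d(sin α − sin β) = 65.375044; p = √p² = 8.085484; φ = atan2(cos β − cos α, d + sin α − sin β) = -0.122293 rad; t = (φ − α) mod 2π = 0.802603 rad, q = (β − φ) mod 2π = 2.087663 rad → L = 5.71·(0.802603 + 8.085484 + 2.087663) = 5.71·10.975749 = 62.671525 m
RSR: p² = 2 + d² − 2cos(α−β) + 2d(sin β − sin α) = 132.500129; p = √p² = 11.510870; φ = atan2(cos α − cos β, d − sin α + sin β) = 0.085792 rad; t = (α − φ) mod 2π = 5.272498 rad, q = (φ − β) mod 2π = 4.403608 rad → L = 5.71·(5.272498 + 11.510870 + 4.403608) = 5.71·21.186975 = 120.977630 m
LSR: p² = d² − 2 + 2cos(α−β) + 2d(sin α + sin β) = 93.492215; p = √p² = 9.669137; φ = atan2(−cos α − cos β, d + sin α + sin β) − atan2(−2, p) = 0.181937 rad; t = (φ − α) mod 2π = 1.106832 rad, q = (φ − β) mod 2π = 4.499753 rad → L = 5.71·(1.106832 + 9.669137 + 4.499753) = 5.71·15.275722 = 87.224374 m
RSL: p² = d² − 2 + 2cos(α−β) − 2d(sin α + sin β) = 88.634293; p = √p² = 9.414579; φ = atan2(cos α + cos β, d − sin α − sin β) − atan2(2, p) = -0.186724 rad; t = (α − φ) mod 2π = 5.545014 rad, q = (β − φ) mod 2π = 2.152094 rad → L = 5.71·(5.545014 + 9.414579 + 2.152094) = 5.71·17.111687 = 97.707733 m
RLR: c = (6 − d² + 2cos(α−β) + 2d(sin α − sin β))/8 = -15.562516, |c| > 1 → infeasible
LRL: c = (6 − d² + 2cos(α−β) − 2d(sin α − sin β))/8 = -7.171880, |c| > 1 → infeasible
Shortest: LSL with L = 62.671525 m ≈ 62.6715 m
Convert LSL to answer units (arcs ×180/π): t = 0.802603·180/π = 45.9857°, p = ρ·p = 5.71·8.085484 = 46.1681 m, q = 2.087663·180/π = 119.6143°, L = 62.6715 m.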